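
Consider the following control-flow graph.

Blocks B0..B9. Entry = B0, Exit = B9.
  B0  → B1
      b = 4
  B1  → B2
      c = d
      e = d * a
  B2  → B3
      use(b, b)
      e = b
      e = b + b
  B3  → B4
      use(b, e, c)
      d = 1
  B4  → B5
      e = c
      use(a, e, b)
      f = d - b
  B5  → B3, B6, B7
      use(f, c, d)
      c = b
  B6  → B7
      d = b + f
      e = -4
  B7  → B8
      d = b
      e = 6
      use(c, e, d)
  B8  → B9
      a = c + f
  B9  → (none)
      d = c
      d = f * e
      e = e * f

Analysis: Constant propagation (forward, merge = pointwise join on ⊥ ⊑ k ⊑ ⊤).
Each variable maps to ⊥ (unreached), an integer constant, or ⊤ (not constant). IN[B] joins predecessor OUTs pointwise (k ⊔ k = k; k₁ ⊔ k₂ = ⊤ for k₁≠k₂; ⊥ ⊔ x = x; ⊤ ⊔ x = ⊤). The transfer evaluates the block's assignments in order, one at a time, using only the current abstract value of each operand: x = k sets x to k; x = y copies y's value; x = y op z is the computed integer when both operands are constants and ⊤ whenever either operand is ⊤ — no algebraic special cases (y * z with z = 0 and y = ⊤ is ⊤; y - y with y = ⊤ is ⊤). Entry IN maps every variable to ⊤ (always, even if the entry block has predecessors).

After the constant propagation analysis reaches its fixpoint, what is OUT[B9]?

Per-block solution:
  B0: | IN=(all ⊤) | OUT={b:4; rest ⊤}
  B1: | IN={b:4; rest ⊤} | OUT={b:4; rest ⊤}
  B2: | IN={b:4; rest ⊤} | OUT={b:4, e:8; rest ⊤}
  B3: | IN={b:4; rest ⊤} | OUT={b:4, d:1; rest ⊤}
  B4: | IN={b:4, d:1; rest ⊤} | OUT={b:4, d:1, f:-3; rest ⊤}
  B5: | IN={b:4, d:1, f:-3; rest ⊤} | OUT={b:4, c:4, d:1, f:-3; rest ⊤}
  B6: | IN={b:4, c:4, d:1, f:-3; rest ⊤} | OUT={b:4, c:4, d:1, e:-4, f:-3; rest ⊤}
  B7: | IN={b:4, c:4, d:1, f:-3; rest ⊤} | OUT={b:4, c:4, d:4, e:6, f:-3; rest ⊤}
  B8: | IN={b:4, c:4, d:4, e:6, f:-3; rest ⊤} | OUT={a:1, b:4, c:4, d:4, e:6, f:-3; rest ⊤}
  B9: | IN={a:1, b:4, c:4, d:4, e:6, f:-3; rest ⊤} | OUT={a:1, b:4, c:4, d:-18, e:-18, f:-3; rest ⊤}

Merge at B9: IN[B9] = OUT[B8] = {a: 1, b: 4, c: 4, d: 4, e: 6, f: -3}
Applying B9's transfer function to that IN value gives OUT[B9] (row B9 above).

Answer: {a: 1, b: 4, c: 4, d: -18, e: -18, f: -3}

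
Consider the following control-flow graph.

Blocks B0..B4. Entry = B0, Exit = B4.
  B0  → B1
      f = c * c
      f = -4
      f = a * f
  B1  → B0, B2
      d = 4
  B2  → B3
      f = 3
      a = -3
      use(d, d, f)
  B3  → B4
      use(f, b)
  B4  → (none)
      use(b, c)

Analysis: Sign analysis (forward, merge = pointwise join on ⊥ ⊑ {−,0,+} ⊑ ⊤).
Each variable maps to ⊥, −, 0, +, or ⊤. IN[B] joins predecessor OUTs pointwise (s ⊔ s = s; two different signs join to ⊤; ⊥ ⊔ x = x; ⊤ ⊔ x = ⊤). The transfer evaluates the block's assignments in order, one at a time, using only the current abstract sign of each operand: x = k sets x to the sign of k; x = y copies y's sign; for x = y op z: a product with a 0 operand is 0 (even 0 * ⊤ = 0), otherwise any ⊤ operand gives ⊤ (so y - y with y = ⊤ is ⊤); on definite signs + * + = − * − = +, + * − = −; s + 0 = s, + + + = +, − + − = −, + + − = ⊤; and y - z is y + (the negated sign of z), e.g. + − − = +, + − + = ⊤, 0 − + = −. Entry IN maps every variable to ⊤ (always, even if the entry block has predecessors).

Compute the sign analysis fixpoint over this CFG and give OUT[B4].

Fixpoint table:
  B0:  IN=(all ⊤)  OUT=(all ⊤)
  B1:  IN=(all ⊤)  OUT={d:+; rest ⊤}
  B2:  IN={d:+; rest ⊤}  OUT={a:-, d:+, f:+; rest ⊤}
  B3:  IN={a:-, d:+, f:+; rest ⊤}  OUT={a:-, d:+, f:+; rest ⊤}
  B4:  IN={a:-, d:+, f:+; rest ⊤}  OUT={a:-, d:+, f:+; rest ⊤}

Merge at B4: IN[B4] = OUT[B3] = {a: -, b: ⊤, c: ⊤, d: +, e: ⊤, f: +}
Applying B4's transfer function to that IN value gives OUT[B4] (row B4 above).

Answer: {a: -, b: ⊤, c: ⊤, d: +, e: ⊤, f: +}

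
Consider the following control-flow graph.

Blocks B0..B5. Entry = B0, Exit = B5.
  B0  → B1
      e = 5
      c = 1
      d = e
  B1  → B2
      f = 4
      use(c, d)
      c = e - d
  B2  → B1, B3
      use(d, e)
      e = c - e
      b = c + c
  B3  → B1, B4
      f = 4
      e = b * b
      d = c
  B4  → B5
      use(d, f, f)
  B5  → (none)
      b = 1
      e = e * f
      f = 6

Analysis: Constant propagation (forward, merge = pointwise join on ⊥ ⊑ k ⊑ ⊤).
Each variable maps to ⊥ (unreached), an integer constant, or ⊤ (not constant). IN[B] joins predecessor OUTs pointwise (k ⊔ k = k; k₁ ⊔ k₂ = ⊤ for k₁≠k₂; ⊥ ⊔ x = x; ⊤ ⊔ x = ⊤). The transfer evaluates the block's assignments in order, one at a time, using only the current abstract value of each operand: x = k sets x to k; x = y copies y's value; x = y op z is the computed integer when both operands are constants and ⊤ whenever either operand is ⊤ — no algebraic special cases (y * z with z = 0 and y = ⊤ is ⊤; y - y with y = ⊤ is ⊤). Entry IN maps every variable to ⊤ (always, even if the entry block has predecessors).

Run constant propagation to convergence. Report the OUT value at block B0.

Answer: {a: ⊤, b: ⊤, c: 1, d: 5, e: 5, f: ⊤}

Derivation:
Converged values:
  B0:  IN=(all ⊤)  OUT={c:1, d:5, e:5; rest ⊤}
  B1:  IN=(all ⊤)  OUT={f:4; rest ⊤}
  B2:  IN={f:4; rest ⊤}  OUT={f:4; rest ⊤}
  B3:  IN={f:4; rest ⊤}  OUT={f:4; rest ⊤}
  B4:  IN={f:4; rest ⊤}  OUT={f:4; rest ⊤}
  B5:  IN={f:4; rest ⊤}  OUT={b:1, f:6; rest ⊤}

B0 is the boundary node: IN[B0] = {a: ⊤, b: ⊤, c: ⊤, d: ⊤, e: ⊤, f: ⊤}
Applying B0's transfer function to that IN value gives OUT[B0] (row B0 above).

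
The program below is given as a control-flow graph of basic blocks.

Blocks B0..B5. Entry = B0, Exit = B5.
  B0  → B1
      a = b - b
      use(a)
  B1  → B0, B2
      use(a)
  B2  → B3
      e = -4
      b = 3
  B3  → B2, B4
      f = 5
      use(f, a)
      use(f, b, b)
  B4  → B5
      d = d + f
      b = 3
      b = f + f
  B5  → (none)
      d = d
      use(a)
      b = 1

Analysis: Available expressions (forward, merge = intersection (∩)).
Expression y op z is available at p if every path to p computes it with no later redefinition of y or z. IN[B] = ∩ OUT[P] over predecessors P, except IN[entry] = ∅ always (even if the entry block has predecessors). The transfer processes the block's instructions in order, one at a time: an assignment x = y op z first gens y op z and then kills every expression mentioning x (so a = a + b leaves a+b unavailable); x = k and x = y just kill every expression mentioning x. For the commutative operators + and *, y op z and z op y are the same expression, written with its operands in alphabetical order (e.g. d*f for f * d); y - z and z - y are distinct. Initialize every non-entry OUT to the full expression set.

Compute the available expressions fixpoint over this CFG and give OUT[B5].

Answer: {f+f}

Trace:
Converged values:
  B0:  IN={}  OUT={b-b}
  B1:  IN={b-b}  OUT={b-b}
  B2:  IN={}  OUT={}
  B3:  IN={}  OUT={}
  B4:  IN={}  OUT={f+f}
  B5:  IN={f+f}  OUT={f+f}

Merge at B5: IN[B5] = OUT[B4] = {f+f}
Applying B5's transfer function to that IN value gives OUT[B5] (row B5 above).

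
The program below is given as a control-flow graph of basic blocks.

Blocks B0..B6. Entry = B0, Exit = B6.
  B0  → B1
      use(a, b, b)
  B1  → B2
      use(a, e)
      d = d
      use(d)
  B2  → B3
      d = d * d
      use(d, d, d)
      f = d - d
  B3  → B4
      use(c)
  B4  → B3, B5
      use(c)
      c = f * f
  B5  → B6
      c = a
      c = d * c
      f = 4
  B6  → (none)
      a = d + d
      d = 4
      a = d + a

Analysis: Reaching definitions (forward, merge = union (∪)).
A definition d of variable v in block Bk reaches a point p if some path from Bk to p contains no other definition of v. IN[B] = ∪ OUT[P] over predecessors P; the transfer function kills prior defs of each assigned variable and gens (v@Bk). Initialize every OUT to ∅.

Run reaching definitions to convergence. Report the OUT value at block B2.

Answer: {d@B2, f@B2}

Trace:
Fixpoint table:
  B0:   IN={}   OUT={}
  B1:   IN={}   OUT={d@B1}
  B2:   IN={d@B1}   OUT={d@B2, f@B2}
  B3:   IN={c@B4, d@B2, f@B2}   OUT={c@B4, d@B2, f@B2}
  B4:   IN={c@B4, d@B2, f@B2}   OUT={c@B4, d@B2, f@B2}
  B5:   IN={c@B4, d@B2, f@B2}   OUT={c@B5, d@B2, f@B5}
  B6:   IN={c@B5, d@B2, f@B5}   OUT={a@B6, c@B5, d@B6, f@B5}

Merge at B2: IN[B2] = OUT[B1] = {d@B1}
Applying B2's transfer function to that IN value gives OUT[B2] (row B2 above).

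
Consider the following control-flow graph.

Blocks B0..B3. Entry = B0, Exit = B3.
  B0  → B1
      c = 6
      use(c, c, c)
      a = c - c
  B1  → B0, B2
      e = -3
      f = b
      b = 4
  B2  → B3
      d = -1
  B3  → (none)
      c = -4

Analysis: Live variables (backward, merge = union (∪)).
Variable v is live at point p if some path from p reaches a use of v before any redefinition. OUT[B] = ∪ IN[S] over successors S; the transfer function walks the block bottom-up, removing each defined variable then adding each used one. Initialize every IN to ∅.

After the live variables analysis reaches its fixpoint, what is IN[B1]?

Converged values:
  B0:   IN={b}   OUT={b}
  B1:   IN={b}   OUT={b}
  B2:   IN={}   OUT={}
  B3:   IN={}   OUT={}

Merge at B1: OUT[B1] = IN[B0] ⊔ IN[B2] = {b}
Applying B1's transfer function to that OUT value gives IN[B1] (row B1 above).

Answer: {b}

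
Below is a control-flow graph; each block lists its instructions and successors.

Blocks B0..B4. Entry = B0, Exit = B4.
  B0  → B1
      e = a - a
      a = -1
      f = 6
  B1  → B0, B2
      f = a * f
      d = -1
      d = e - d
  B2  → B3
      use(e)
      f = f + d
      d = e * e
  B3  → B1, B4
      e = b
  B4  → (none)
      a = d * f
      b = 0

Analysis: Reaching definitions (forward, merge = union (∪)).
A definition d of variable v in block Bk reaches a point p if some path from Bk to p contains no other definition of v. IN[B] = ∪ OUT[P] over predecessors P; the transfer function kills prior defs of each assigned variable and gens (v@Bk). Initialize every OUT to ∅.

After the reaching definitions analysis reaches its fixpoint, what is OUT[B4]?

Answer: {a@B4, b@B4, d@B2, e@B3, f@B2}

Trace:
Fixpoint table:
  B0: | IN={a@B0, d@B1, e@B0, e@B3, f@B1} | OUT={a@B0, d@B1, e@B0, f@B0}
  B1: | IN={a@B0, d@B1, d@B2, e@B0, e@B3, f@B0, f@B2} | OUT={a@B0, d@B1, e@B0, e@B3, f@B1}
  B2: | IN={a@B0, d@B1, e@B0, e@B3, f@B1} | OUT={a@B0, d@B2, e@B0, e@B3, f@B2}
  B3: | IN={a@B0, d@B2, e@B0, e@B3, f@B2} | OUT={a@B0, d@B2, e@B3, f@B2}
  B4: | IN={a@B0, d@B2, e@B3, f@B2} | OUT={a@B4, b@B4, d@B2, e@B3, f@B2}

Merge at B4: IN[B4] = OUT[B3] = {a@B0, d@B2, e@B3, f@B2}
Applying B4's transfer function to that IN value gives OUT[B4] (row B4 above).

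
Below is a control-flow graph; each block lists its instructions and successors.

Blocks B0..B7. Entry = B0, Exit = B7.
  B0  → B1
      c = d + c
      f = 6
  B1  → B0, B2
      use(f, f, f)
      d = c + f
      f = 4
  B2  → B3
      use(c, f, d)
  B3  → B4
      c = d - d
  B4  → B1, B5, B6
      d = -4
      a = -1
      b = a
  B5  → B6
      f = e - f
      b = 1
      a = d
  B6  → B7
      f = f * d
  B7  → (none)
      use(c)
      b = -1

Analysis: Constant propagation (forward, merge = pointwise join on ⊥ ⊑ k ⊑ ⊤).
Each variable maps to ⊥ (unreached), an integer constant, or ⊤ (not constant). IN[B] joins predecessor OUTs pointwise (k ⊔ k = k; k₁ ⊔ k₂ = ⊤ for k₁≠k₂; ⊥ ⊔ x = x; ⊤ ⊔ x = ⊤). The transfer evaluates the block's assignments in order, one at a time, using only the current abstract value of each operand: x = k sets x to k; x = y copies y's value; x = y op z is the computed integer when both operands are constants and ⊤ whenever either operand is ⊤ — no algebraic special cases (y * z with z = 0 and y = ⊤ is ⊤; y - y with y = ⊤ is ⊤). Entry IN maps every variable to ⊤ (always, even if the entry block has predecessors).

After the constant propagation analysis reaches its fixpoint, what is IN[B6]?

Answer: {a: ⊤, b: ⊤, c: ⊤, d: -4, e: ⊤, f: ⊤}

Working:
Converged values:
  B0:   IN=(all ⊤)   OUT={f:6; rest ⊤}
  B1:   IN=(all ⊤)   OUT={f:4; rest ⊤}
  B2:   IN={f:4; rest ⊤}   OUT={f:4; rest ⊤}
  B3:   IN={f:4; rest ⊤}   OUT={f:4; rest ⊤}
  B4:   IN={f:4; rest ⊤}   OUT={a:-1, b:-1, d:-4, f:4; rest ⊤}
  B5:   IN={a:-1, b:-1, d:-4, f:4; rest ⊤}   OUT={a:-4, b:1, d:-4; rest ⊤}
  B6:   IN={d:-4; rest ⊤}   OUT={d:-4; rest ⊤}
  B7:   IN={d:-4; rest ⊤}   OUT={b:-1, d:-4; rest ⊤}

Merge at B6: IN[B6] = OUT[B4] ⊔ OUT[B5] = {a: ⊤, b: ⊤, c: ⊤, d: -4, e: ⊤, f: ⊤}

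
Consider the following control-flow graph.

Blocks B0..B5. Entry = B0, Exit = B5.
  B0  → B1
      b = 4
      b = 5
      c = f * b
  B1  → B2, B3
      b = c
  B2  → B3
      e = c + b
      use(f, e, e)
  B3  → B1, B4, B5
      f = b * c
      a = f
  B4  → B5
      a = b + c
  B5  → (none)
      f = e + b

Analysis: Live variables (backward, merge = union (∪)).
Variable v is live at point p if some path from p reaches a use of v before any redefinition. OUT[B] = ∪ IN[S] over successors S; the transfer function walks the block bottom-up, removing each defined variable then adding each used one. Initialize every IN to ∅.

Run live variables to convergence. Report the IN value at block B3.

Per-block solution:
  B0: | IN={e, f} | OUT={c, e, f}
  B1: | IN={c, e, f} | OUT={b, c, e, f}
  B2: | IN={b, c, f} | OUT={b, c, e}
  B3: | IN={b, c, e} | OUT={b, c, e, f}
  B4: | IN={b, c, e} | OUT={b, e}
  B5: | IN={b, e} | OUT={}

Merge at B3: OUT[B3] = IN[B1] ⊔ IN[B4] ⊔ IN[B5] = {b, c, e, f}
Applying B3's transfer function to that OUT value gives IN[B3] (row B3 above).

Answer: {b, c, e}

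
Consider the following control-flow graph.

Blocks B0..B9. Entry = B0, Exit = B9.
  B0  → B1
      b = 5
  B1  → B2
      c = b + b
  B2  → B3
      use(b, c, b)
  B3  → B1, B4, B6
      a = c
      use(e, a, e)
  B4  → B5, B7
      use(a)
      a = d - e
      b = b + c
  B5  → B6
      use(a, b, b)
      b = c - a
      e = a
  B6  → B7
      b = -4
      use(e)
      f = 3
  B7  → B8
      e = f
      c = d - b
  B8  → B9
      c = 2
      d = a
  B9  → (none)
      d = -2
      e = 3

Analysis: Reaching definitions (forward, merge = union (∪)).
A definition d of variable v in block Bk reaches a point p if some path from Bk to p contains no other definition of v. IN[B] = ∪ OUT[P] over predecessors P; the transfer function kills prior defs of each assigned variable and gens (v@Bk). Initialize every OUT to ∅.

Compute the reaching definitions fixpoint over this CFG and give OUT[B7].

Answer: {a@B3, a@B4, b@B4, b@B6, c@B7, e@B7, f@B6}

Trace:
Converged values:
  B0:   IN={}   OUT={b@B0}
  B1:   IN={a@B3, b@B0, c@B1}   OUT={a@B3, b@B0, c@B1}
  B2:   IN={a@B3, b@B0, c@B1}   OUT={a@B3, b@B0, c@B1}
  B3:   IN={a@B3, b@B0, c@B1}   OUT={a@B3, b@B0, c@B1}
  B4:   IN={a@B3, b@B0, c@B1}   OUT={a@B4, b@B4, c@B1}
  B5:   IN={a@B4, b@B4, c@B1}   OUT={a@B4, b@B5, c@B1, e@B5}
  B6:   IN={a@B3, a@B4, b@B0, b@B5, c@B1, e@B5}   OUT={a@B3, a@B4, b@B6, c@B1, e@B5, f@B6}
  B7:   IN={a@B3, a@B4, b@B4, b@B6, c@B1, e@B5, f@B6}   OUT={a@B3, a@B4, b@B4, b@B6, c@B7, e@B7, f@B6}
  B8:   IN={a@B3, a@B4, b@B4, b@B6, c@B7, e@B7, f@B6}   OUT={a@B3, a@B4, b@B4, b@B6, c@B8, d@B8, e@B7, f@B6}
  B9:   IN={a@B3, a@B4, b@B4, b@B6, c@B8, d@B8, e@B7, f@B6}   OUT={a@B3, a@B4, b@B4, b@B6, c@B8, d@B9, e@B9, f@B6}

Merge at B7: IN[B7] = OUT[B4] ⊔ OUT[B6] = {a@B3, a@B4, b@B4, b@B6, c@B1, e@B5, f@B6}
Applying B7's transfer function to that IN value gives OUT[B7] (row B7 above).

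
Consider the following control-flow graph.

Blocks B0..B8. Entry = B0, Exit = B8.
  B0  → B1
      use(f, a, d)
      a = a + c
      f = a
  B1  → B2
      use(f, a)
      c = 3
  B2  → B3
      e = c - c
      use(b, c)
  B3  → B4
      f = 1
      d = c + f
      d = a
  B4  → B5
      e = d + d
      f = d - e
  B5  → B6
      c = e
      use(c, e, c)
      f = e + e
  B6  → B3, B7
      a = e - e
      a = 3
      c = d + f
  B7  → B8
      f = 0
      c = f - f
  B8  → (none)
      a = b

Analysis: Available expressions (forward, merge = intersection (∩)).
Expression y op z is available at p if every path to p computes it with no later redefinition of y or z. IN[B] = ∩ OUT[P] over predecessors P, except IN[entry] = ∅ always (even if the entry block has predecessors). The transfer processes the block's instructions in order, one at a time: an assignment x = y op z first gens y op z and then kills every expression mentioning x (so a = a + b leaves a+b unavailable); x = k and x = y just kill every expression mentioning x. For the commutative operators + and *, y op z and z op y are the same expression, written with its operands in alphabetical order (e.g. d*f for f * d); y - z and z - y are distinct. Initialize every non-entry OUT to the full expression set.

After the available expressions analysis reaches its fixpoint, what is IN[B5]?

Answer: {d+d, d-e}

Trace:
Converged values:
  B0:   IN={}   OUT={}
  B1:   IN={}   OUT={}
  B2:   IN={}   OUT={c-c}
  B3:   IN={}   OUT={c+f}
  B4:   IN={c+f}   OUT={d+d, d-e}
  B5:   IN={d+d, d-e}   OUT={d+d, d-e, e+e}
  B6:   IN={d+d, d-e, e+e}   OUT={d+d, d+f, d-e, e+e, e-e}
  B7:   IN={d+d, d+f, d-e, e+e, e-e}   OUT={d+d, d-e, e+e, e-e, f-f}
  B8:   IN={d+d, d-e, e+e, e-e, f-f}   OUT={d+d, d-e, e+e, e-e, f-f}

Merge at B5: IN[B5] = OUT[B4] = {d+d, d-e}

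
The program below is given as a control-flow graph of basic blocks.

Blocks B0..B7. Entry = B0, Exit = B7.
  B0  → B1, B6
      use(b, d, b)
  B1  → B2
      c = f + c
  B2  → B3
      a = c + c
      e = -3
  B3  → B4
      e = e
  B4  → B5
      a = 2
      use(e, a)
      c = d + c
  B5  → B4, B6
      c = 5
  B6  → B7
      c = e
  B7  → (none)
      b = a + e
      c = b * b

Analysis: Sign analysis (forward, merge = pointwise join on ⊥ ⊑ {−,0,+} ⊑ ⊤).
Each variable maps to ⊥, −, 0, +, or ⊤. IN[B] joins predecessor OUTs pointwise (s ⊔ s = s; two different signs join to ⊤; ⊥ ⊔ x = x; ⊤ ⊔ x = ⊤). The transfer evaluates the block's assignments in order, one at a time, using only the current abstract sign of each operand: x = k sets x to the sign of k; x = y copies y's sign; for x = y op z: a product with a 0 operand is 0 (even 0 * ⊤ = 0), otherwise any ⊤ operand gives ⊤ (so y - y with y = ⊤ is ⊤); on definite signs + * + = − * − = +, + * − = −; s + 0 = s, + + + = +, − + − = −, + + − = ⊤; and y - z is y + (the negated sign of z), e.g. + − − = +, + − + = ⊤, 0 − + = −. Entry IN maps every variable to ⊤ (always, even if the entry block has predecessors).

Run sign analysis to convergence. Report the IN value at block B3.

Answer: {a: ⊤, b: ⊤, c: ⊤, d: ⊤, e: -, f: ⊤}

Derivation:
Fixpoint table:
  B0:  IN=(all ⊤)  OUT=(all ⊤)
  B1:  IN=(all ⊤)  OUT=(all ⊤)
  B2:  IN=(all ⊤)  OUT={e:-; rest ⊤}
  B3:  IN={e:-; rest ⊤}  OUT={e:-; rest ⊤}
  B4:  IN={e:-; rest ⊤}  OUT={a:+, e:-; rest ⊤}
  B5:  IN={a:+, e:-; rest ⊤}  OUT={a:+, c:+, e:-; rest ⊤}
  B6:  IN=(all ⊤)  OUT=(all ⊤)
  B7:  IN=(all ⊤)  OUT=(all ⊤)

Merge at B3: IN[B3] = OUT[B2] = {a: ⊤, b: ⊤, c: ⊤, d: ⊤, e: -, f: ⊤}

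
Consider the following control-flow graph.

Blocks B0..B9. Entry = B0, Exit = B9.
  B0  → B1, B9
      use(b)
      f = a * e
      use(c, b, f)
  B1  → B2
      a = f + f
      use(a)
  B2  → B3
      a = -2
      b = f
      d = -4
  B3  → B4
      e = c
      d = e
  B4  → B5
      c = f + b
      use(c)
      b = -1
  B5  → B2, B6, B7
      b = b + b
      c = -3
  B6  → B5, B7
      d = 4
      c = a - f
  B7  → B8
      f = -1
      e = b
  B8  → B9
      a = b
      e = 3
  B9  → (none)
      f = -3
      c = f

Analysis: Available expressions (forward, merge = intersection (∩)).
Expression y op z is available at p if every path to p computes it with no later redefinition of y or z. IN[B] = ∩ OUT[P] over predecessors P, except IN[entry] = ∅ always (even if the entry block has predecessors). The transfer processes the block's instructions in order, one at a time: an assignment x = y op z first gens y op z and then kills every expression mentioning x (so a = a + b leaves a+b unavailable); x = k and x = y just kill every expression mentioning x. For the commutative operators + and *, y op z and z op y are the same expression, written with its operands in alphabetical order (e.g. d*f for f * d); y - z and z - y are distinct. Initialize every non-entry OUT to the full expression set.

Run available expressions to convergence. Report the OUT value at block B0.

Answer: {a*e}

Trace:
Converged values:
  B0:  IN={}  OUT={a*e}
  B1:  IN={a*e}  OUT={f+f}
  B2:  IN={f+f}  OUT={f+f}
  B3:  IN={f+f}  OUT={f+f}
  B4:  IN={f+f}  OUT={f+f}
  B5:  IN={f+f}  OUT={f+f}
  B6:  IN={f+f}  OUT={a-f, f+f}
  B7:  IN={f+f}  OUT={}
  B8:  IN={}  OUT={}
  B9:  IN={}  OUT={}

B0 is the boundary node: IN[B0] = {}
Applying B0's transfer function to that IN value gives OUT[B0] (row B0 above).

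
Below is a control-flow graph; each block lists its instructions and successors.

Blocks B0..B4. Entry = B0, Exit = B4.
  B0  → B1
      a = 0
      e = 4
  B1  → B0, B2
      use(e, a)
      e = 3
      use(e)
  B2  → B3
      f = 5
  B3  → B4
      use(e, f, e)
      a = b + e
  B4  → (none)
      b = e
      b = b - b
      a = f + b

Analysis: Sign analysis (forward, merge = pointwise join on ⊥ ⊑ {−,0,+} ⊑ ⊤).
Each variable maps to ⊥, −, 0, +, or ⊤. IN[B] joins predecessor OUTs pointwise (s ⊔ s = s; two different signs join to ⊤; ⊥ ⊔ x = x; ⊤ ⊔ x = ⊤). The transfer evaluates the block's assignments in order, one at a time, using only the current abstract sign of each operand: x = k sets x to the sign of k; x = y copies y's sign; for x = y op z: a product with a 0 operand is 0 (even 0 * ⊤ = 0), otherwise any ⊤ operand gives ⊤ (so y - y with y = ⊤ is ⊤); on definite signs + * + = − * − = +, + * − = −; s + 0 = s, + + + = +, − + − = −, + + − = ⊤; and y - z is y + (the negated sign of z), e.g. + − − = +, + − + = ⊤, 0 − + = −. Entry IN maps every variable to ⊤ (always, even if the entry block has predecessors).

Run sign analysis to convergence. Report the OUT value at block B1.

Answer: {a: 0, b: ⊤, c: ⊤, d: ⊤, e: +, f: ⊤}

Trace:
Per-block solution:
  B0:   IN=(all ⊤)   OUT={a:0, e:+; rest ⊤}
  B1:   IN={a:0, e:+; rest ⊤}   OUT={a:0, e:+; rest ⊤}
  B2:   IN={a:0, e:+; rest ⊤}   OUT={a:0, e:+, f:+; rest ⊤}
  B3:   IN={a:0, e:+, f:+; rest ⊤}   OUT={e:+, f:+; rest ⊤}
  B4:   IN={e:+, f:+; rest ⊤}   OUT={e:+, f:+; rest ⊤}

Merge at B1: IN[B1] = OUT[B0] = {a: 0, b: ⊤, c: ⊤, d: ⊤, e: +, f: ⊤}
Applying B1's transfer function to that IN value gives OUT[B1] (row B1 above).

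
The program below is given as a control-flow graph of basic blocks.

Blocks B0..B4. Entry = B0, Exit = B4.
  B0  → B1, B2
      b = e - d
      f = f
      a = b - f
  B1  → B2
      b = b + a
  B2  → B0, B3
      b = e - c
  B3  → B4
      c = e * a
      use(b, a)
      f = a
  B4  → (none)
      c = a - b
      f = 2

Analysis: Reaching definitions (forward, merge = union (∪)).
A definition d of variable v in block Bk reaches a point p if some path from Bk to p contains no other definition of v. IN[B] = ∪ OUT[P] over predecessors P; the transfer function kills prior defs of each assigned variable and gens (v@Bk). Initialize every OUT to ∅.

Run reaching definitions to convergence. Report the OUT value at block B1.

Answer: {a@B0, b@B1, f@B0}

Derivation:
Per-block solution:
  B0:  IN={a@B0, b@B2, f@B0}  OUT={a@B0, b@B0, f@B0}
  B1:  IN={a@B0, b@B0, f@B0}  OUT={a@B0, b@B1, f@B0}
  B2:  IN={a@B0, b@B0, b@B1, f@B0}  OUT={a@B0, b@B2, f@B0}
  B3:  IN={a@B0, b@B2, f@B0}  OUT={a@B0, b@B2, c@B3, f@B3}
  B4:  IN={a@B0, b@B2, c@B3, f@B3}  OUT={a@B0, b@B2, c@B4, f@B4}

Merge at B1: IN[B1] = OUT[B0] = {a@B0, b@B0, f@B0}
Applying B1's transfer function to that IN value gives OUT[B1] (row B1 above).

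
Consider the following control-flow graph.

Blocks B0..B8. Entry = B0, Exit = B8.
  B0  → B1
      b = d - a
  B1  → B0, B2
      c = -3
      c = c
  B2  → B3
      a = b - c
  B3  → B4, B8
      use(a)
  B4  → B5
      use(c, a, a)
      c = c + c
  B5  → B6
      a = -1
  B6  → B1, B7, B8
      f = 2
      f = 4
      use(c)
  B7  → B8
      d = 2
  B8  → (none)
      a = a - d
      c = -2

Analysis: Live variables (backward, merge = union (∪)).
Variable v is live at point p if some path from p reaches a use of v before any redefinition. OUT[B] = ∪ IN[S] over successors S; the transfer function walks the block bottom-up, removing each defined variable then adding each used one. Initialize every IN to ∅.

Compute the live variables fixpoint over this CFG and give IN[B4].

Answer: {a, b, c, d}

Derivation:
Converged values:
  B0:  IN={a, d}  OUT={a, b, d}
  B1:  IN={a, b, d}  OUT={a, b, c, d}
  B2:  IN={b, c, d}  OUT={a, b, c, d}
  B3:  IN={a, b, c, d}  OUT={a, b, c, d}
  B4:  IN={a, b, c, d}  OUT={b, c, d}
  B5:  IN={b, c, d}  OUT={a, b, c, d}
  B6:  IN={a, b, c, d}  OUT={a, b, d}
  B7:  IN={a}  OUT={a, d}
  B8:  IN={a, d}  OUT={}

Merge at B4: OUT[B4] = IN[B5] = {b, c, d}
Applying B4's transfer function to that OUT value gives IN[B4] (row B4 above).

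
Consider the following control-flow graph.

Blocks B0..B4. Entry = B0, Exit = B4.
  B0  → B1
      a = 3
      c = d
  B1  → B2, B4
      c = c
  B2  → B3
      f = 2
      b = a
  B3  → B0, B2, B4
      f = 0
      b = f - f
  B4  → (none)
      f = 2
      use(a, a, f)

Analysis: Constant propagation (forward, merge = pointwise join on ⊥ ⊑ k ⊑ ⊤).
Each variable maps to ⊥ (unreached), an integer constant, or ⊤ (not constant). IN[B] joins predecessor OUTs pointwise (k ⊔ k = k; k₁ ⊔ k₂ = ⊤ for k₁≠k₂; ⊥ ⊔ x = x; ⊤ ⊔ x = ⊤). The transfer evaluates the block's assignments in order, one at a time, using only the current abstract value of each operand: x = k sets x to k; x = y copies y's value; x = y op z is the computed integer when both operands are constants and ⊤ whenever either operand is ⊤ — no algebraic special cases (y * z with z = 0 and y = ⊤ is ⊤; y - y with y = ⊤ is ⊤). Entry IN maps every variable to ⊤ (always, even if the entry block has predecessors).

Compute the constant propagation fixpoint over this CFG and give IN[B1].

Per-block solution:
  B0: | IN=(all ⊤) | OUT={a:3; rest ⊤}
  B1: | IN={a:3; rest ⊤} | OUT={a:3; rest ⊤}
  B2: | IN={a:3; rest ⊤} | OUT={a:3, b:3, f:2; rest ⊤}
  B3: | IN={a:3, b:3, f:2; rest ⊤} | OUT={a:3, b:0, f:0; rest ⊤}
  B4: | IN={a:3; rest ⊤} | OUT={a:3, f:2; rest ⊤}

Merge at B1: IN[B1] = OUT[B0] = {a: 3, b: ⊤, c: ⊤, d: ⊤, e: ⊤, f: ⊤}

Answer: {a: 3, b: ⊤, c: ⊤, d: ⊤, e: ⊤, f: ⊤}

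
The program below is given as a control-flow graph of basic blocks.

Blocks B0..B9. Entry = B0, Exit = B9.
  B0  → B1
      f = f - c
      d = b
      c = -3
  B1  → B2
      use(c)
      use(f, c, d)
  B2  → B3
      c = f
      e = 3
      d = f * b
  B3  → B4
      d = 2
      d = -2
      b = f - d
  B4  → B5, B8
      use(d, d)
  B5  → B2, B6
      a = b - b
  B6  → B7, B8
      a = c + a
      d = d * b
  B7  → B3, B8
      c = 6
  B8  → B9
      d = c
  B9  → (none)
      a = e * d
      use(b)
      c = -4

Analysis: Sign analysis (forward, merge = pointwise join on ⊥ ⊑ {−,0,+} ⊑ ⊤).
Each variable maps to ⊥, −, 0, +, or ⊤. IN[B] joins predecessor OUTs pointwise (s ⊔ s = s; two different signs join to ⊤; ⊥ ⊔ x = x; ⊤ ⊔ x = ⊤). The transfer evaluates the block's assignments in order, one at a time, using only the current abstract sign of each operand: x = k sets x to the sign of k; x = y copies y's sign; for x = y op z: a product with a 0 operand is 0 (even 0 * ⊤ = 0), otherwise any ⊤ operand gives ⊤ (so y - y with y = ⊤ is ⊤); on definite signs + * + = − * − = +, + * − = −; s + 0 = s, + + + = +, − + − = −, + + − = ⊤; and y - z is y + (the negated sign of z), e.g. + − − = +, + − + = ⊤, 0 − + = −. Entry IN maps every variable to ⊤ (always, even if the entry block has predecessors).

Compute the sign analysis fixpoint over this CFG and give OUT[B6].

Fixpoint table:
  B0:   IN=(all ⊤)   OUT={c:-; rest ⊤}
  B1:   IN={c:-; rest ⊤}   OUT={c:-; rest ⊤}
  B2:   IN=(all ⊤)   OUT={e:+; rest ⊤}
  B3:   IN={e:+; rest ⊤}   OUT={d:-, e:+; rest ⊤}
  B4:   IN={d:-, e:+; rest ⊤}   OUT={d:-, e:+; rest ⊤}
  B5:   IN={d:-, e:+; rest ⊤}   OUT={d:-, e:+; rest ⊤}
  B6:   IN={d:-, e:+; rest ⊤}   OUT={e:+; rest ⊤}
  B7:   IN={e:+; rest ⊤}   OUT={c:+, e:+; rest ⊤}
  B8:   IN={e:+; rest ⊤}   OUT={e:+; rest ⊤}
  B9:   IN={e:+; rest ⊤}   OUT={c:-, e:+; rest ⊤}

Merge at B6: IN[B6] = OUT[B5] = {a: ⊤, b: ⊤, c: ⊤, d: -, e: +, f: ⊤}
Applying B6's transfer function to that IN value gives OUT[B6] (row B6 above).

Answer: {a: ⊤, b: ⊤, c: ⊤, d: ⊤, e: +, f: ⊤}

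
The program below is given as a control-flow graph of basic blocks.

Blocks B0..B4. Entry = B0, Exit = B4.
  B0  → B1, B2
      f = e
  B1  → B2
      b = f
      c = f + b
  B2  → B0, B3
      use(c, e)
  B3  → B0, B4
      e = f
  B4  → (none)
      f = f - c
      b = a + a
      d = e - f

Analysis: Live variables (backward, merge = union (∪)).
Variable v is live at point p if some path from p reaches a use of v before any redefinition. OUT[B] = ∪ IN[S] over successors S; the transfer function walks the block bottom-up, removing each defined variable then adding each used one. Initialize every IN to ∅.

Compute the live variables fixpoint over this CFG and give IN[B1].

Converged values:
  B0: | IN={a, c, e} | OUT={a, c, e, f}
  B1: | IN={a, e, f} | OUT={a, c, e, f}
  B2: | IN={a, c, e, f} | OUT={a, c, e, f}
  B3: | IN={a, c, f} | OUT={a, c, e, f}
  B4: | IN={a, c, e, f} | OUT={}

Merge at B1: OUT[B1] = IN[B2] = {a, c, e, f}
Applying B1's transfer function to that OUT value gives IN[B1] (row B1 above).

Answer: {a, e, f}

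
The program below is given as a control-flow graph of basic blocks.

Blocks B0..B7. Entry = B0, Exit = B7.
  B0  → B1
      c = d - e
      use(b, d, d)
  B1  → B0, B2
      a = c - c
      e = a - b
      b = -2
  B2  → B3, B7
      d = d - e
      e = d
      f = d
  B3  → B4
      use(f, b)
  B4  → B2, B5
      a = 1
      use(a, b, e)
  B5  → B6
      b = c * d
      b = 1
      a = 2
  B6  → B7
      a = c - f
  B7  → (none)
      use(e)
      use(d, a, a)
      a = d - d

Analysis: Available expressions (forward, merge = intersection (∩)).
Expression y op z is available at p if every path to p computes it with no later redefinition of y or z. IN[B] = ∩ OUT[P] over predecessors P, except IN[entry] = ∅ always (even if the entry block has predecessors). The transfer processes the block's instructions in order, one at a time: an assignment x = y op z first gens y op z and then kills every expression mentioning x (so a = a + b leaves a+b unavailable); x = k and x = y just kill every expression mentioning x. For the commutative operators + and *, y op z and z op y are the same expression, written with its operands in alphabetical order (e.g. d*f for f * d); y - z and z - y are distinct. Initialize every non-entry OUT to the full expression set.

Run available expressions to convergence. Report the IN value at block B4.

Answer: {c-c}

Trace:
Converged values:
  B0:  IN={}  OUT={d-e}
  B1:  IN={d-e}  OUT={c-c}
  B2:  IN={c-c}  OUT={c-c}
  B3:  IN={c-c}  OUT={c-c}
  B4:  IN={c-c}  OUT={c-c}
  B5:  IN={c-c}  OUT={c*d, c-c}
  B6:  IN={c*d, c-c}  OUT={c*d, c-c, c-f}
  B7:  IN={c-c}  OUT={c-c, d-d}

Merge at B4: IN[B4] = OUT[B3] = {c-c}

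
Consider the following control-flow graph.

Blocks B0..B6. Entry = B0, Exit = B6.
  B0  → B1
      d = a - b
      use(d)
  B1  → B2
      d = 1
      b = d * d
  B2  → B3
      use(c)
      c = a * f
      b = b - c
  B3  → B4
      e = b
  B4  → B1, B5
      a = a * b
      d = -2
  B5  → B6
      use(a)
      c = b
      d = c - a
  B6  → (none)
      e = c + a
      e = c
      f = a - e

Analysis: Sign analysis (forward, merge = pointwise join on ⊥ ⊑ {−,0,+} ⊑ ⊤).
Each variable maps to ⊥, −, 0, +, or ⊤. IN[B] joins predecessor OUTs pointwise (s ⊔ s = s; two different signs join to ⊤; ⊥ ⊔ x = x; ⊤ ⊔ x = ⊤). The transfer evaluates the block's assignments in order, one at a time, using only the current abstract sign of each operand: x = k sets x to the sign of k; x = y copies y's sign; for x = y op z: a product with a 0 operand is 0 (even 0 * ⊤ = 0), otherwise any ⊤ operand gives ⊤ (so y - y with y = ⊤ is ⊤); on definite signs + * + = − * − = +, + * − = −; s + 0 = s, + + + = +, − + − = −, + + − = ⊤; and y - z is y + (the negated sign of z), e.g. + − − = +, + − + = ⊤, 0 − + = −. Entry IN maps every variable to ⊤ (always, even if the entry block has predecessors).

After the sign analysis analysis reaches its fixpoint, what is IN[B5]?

Answer: {a: ⊤, b: ⊤, c: ⊤, d: -, e: ⊤, f: ⊤}

Trace:
Converged values:
  B0:   IN=(all ⊤)   OUT=(all ⊤)
  B1:   IN=(all ⊤)   OUT={b:+, d:+; rest ⊤}
  B2:   IN={b:+, d:+; rest ⊤}   OUT={d:+; rest ⊤}
  B3:   IN={d:+; rest ⊤}   OUT={d:+; rest ⊤}
  B4:   IN={d:+; rest ⊤}   OUT={d:-; rest ⊤}
  B5:   IN={d:-; rest ⊤}   OUT=(all ⊤)
  B6:   IN=(all ⊤)   OUT=(all ⊤)

Merge at B5: IN[B5] = OUT[B4] = {a: ⊤, b: ⊤, c: ⊤, d: -, e: ⊤, f: ⊤}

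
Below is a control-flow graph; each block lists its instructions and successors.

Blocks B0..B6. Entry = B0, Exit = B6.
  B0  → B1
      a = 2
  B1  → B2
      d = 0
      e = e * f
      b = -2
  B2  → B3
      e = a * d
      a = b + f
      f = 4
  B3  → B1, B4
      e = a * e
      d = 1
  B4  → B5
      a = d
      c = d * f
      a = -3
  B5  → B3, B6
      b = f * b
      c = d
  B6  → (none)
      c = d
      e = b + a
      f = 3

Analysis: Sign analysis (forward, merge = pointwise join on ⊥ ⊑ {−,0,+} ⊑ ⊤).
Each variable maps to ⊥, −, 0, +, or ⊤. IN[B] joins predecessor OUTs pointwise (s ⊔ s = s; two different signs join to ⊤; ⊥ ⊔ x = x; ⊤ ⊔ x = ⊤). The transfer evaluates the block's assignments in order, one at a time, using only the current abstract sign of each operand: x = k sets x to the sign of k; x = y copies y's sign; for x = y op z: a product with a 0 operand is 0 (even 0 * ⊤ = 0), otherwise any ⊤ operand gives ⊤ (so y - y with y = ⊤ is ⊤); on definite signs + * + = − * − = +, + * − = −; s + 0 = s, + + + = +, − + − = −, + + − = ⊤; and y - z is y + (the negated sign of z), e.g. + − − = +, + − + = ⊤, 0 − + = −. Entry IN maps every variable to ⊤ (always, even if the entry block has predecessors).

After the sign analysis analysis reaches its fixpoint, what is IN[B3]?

Per-block solution:
  B0:   IN=(all ⊤)   OUT={a:+; rest ⊤}
  B1:   IN=(all ⊤)   OUT={b:-, d:0; rest ⊤}
  B2:   IN={b:-, d:0; rest ⊤}   OUT={b:-, d:0, e:0, f:+; rest ⊤}
  B3:   IN={b:-, e:0, f:+; rest ⊤}   OUT={b:-, d:+, e:0, f:+; rest ⊤}
  B4:   IN={b:-, d:+, e:0, f:+; rest ⊤}   OUT={a:-, b:-, c:+, d:+, e:0, f:+; rest ⊤}
  B5:   IN={a:-, b:-, c:+, d:+, e:0, f:+; rest ⊤}   OUT={a:-, b:-, c:+, d:+, e:0, f:+; rest ⊤}
  B6:   IN={a:-, b:-, c:+, d:+, e:0, f:+; rest ⊤}   OUT={a:-, b:-, c:+, d:+, e:-, f:+; rest ⊤}

Merge at B3: IN[B3] = OUT[B2] ⊔ OUT[B5] = {a: ⊤, b: -, c: ⊤, d: ⊤, e: 0, f: +}

Answer: {a: ⊤, b: -, c: ⊤, d: ⊤, e: 0, f: +}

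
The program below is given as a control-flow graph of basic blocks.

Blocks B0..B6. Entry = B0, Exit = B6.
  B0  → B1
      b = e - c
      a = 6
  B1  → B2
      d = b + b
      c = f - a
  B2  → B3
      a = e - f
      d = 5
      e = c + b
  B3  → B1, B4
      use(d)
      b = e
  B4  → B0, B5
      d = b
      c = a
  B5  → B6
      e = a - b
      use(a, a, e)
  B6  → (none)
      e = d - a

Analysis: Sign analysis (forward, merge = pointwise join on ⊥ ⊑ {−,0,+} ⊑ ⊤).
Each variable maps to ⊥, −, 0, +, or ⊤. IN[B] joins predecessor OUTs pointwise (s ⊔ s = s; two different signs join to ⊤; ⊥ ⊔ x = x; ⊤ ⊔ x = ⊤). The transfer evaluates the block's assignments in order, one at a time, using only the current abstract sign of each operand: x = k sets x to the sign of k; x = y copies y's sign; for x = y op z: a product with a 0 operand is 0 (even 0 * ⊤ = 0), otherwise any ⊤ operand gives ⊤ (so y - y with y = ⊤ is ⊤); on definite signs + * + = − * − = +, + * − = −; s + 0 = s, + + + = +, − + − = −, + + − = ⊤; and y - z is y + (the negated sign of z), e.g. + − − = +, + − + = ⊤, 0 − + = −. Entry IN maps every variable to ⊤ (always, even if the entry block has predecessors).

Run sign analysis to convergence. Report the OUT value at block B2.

Answer: {a: ⊤, b: ⊤, c: ⊤, d: +, e: ⊤, f: ⊤}

Derivation:
Per-block solution:
  B0:   IN=(all ⊤)   OUT={a:+; rest ⊤}
  B1:   IN=(all ⊤)   OUT=(all ⊤)
  B2:   IN=(all ⊤)   OUT={d:+; rest ⊤}
  B3:   IN={d:+; rest ⊤}   OUT={d:+; rest ⊤}
  B4:   IN={d:+; rest ⊤}   OUT=(all ⊤)
  B5:   IN=(all ⊤)   OUT=(all ⊤)
  B6:   IN=(all ⊤)   OUT=(all ⊤)

Merge at B2: IN[B2] = OUT[B1] = {a: ⊤, b: ⊤, c: ⊤, d: ⊤, e: ⊤, f: ⊤}
Applying B2's transfer function to that IN value gives OUT[B2] (row B2 above).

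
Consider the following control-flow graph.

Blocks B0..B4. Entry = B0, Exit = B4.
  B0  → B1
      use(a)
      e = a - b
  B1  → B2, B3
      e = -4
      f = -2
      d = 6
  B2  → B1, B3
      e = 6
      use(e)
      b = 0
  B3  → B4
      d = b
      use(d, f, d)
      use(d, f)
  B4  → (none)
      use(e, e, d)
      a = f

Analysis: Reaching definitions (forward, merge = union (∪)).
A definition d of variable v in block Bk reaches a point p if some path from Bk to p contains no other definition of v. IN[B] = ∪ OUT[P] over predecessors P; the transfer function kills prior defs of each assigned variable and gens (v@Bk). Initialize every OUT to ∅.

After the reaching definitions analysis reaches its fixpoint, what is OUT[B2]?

Answer: {b@B2, d@B1, e@B2, f@B1}

Working:
Converged values:
  B0:  IN={}  OUT={e@B0}
  B1:  IN={b@B2, d@B1, e@B0, e@B2, f@B1}  OUT={b@B2, d@B1, e@B1, f@B1}
  B2:  IN={b@B2, d@B1, e@B1, f@B1}  OUT={b@B2, d@B1, e@B2, f@B1}
  B3:  IN={b@B2, d@B1, e@B1, e@B2, f@B1}  OUT={b@B2, d@B3, e@B1, e@B2, f@B1}
  B4:  IN={b@B2, d@B3, e@B1, e@B2, f@B1}  OUT={a@B4, b@B2, d@B3, e@B1, e@B2, f@B1}

Merge at B2: IN[B2] = OUT[B1] = {b@B2, d@B1, e@B1, f@B1}
Applying B2's transfer function to that IN value gives OUT[B2] (row B2 above).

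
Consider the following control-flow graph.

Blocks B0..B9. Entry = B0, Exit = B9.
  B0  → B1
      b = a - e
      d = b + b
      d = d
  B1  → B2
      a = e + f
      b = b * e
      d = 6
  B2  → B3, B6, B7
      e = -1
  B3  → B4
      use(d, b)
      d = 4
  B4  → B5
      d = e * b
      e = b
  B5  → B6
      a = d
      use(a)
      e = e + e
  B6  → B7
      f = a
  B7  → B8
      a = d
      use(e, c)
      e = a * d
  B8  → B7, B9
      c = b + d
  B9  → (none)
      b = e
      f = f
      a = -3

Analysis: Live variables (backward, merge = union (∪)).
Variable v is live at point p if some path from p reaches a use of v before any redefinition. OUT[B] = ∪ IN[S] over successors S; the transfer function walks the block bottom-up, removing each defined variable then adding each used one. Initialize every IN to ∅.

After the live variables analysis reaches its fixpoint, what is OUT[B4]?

Answer: {b, c, d, e}

Derivation:
Fixpoint table:
  B0:   IN={a, c, e, f}   OUT={b, c, e, f}
  B1:   IN={b, c, e, f}   OUT={a, b, c, d, f}
  B2:   IN={a, b, c, d, f}   OUT={a, b, c, d, e, f}
  B3:   IN={b, c, d, e}   OUT={b, c, e}
  B4:   IN={b, c, e}   OUT={b, c, d, e}
  B5:   IN={b, c, d, e}   OUT={a, b, c, d, e}
  B6:   IN={a, b, c, d, e}   OUT={b, c, d, e, f}
  B7:   IN={b, c, d, e, f}   OUT={b, d, e, f}
  B8:   IN={b, d, e, f}   OUT={b, c, d, e, f}
  B9:   IN={e, f}   OUT={}

Merge at B4: OUT[B4] = IN[B5] = {b, c, d, e}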